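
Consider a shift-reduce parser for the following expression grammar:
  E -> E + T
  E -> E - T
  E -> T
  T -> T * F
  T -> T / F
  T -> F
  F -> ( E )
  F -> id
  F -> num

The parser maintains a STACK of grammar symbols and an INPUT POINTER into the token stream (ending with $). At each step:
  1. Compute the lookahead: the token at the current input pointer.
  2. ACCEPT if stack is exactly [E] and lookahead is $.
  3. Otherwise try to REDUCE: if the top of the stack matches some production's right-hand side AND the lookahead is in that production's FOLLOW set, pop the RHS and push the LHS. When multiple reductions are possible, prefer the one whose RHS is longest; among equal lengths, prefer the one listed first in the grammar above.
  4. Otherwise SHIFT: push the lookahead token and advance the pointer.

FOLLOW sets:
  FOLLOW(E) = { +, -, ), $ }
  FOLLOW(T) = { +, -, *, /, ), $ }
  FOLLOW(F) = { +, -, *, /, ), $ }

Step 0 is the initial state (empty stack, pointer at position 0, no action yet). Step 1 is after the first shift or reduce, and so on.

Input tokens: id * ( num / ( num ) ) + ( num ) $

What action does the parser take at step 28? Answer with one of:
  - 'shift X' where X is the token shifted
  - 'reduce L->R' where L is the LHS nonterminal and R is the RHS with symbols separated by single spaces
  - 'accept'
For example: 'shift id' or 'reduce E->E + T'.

Answer: reduce E->T

Derivation:
Step 1: shift id. Stack=[id] ptr=1 lookahead=* remaining=[* ( num / ( num ) ) + ( num ) $]
Step 2: reduce F->id. Stack=[F] ptr=1 lookahead=* remaining=[* ( num / ( num ) ) + ( num ) $]
Step 3: reduce T->F. Stack=[T] ptr=1 lookahead=* remaining=[* ( num / ( num ) ) + ( num ) $]
Step 4: shift *. Stack=[T *] ptr=2 lookahead=( remaining=[( num / ( num ) ) + ( num ) $]
Step 5: shift (. Stack=[T * (] ptr=3 lookahead=num remaining=[num / ( num ) ) + ( num ) $]
Step 6: shift num. Stack=[T * ( num] ptr=4 lookahead=/ remaining=[/ ( num ) ) + ( num ) $]
Step 7: reduce F->num. Stack=[T * ( F] ptr=4 lookahead=/ remaining=[/ ( num ) ) + ( num ) $]
Step 8: reduce T->F. Stack=[T * ( T] ptr=4 lookahead=/ remaining=[/ ( num ) ) + ( num ) $]
Step 9: shift /. Stack=[T * ( T /] ptr=5 lookahead=( remaining=[( num ) ) + ( num ) $]
Step 10: shift (. Stack=[T * ( T / (] ptr=6 lookahead=num remaining=[num ) ) + ( num ) $]
Step 11: shift num. Stack=[T * ( T / ( num] ptr=7 lookahead=) remaining=[) ) + ( num ) $]
Step 12: reduce F->num. Stack=[T * ( T / ( F] ptr=7 lookahead=) remaining=[) ) + ( num ) $]
Step 13: reduce T->F. Stack=[T * ( T / ( T] ptr=7 lookahead=) remaining=[) ) + ( num ) $]
Step 14: reduce E->T. Stack=[T * ( T / ( E] ptr=7 lookahead=) remaining=[) ) + ( num ) $]
Step 15: shift ). Stack=[T * ( T / ( E )] ptr=8 lookahead=) remaining=[) + ( num ) $]
Step 16: reduce F->( E ). Stack=[T * ( T / F] ptr=8 lookahead=) remaining=[) + ( num ) $]
Step 17: reduce T->T / F. Stack=[T * ( T] ptr=8 lookahead=) remaining=[) + ( num ) $]
Step 18: reduce E->T. Stack=[T * ( E] ptr=8 lookahead=) remaining=[) + ( num ) $]
Step 19: shift ). Stack=[T * ( E )] ptr=9 lookahead=+ remaining=[+ ( num ) $]
Step 20: reduce F->( E ). Stack=[T * F] ptr=9 lookahead=+ remaining=[+ ( num ) $]
Step 21: reduce T->T * F. Stack=[T] ptr=9 lookahead=+ remaining=[+ ( num ) $]
Step 22: reduce E->T. Stack=[E] ptr=9 lookahead=+ remaining=[+ ( num ) $]
Step 23: shift +. Stack=[E +] ptr=10 lookahead=( remaining=[( num ) $]
Step 24: shift (. Stack=[E + (] ptr=11 lookahead=num remaining=[num ) $]
Step 25: shift num. Stack=[E + ( num] ptr=12 lookahead=) remaining=[) $]
Step 26: reduce F->num. Stack=[E + ( F] ptr=12 lookahead=) remaining=[) $]
Step 27: reduce T->F. Stack=[E + ( T] ptr=12 lookahead=) remaining=[) $]
Step 28: reduce E->T. Stack=[E + ( E] ptr=12 lookahead=) remaining=[) $]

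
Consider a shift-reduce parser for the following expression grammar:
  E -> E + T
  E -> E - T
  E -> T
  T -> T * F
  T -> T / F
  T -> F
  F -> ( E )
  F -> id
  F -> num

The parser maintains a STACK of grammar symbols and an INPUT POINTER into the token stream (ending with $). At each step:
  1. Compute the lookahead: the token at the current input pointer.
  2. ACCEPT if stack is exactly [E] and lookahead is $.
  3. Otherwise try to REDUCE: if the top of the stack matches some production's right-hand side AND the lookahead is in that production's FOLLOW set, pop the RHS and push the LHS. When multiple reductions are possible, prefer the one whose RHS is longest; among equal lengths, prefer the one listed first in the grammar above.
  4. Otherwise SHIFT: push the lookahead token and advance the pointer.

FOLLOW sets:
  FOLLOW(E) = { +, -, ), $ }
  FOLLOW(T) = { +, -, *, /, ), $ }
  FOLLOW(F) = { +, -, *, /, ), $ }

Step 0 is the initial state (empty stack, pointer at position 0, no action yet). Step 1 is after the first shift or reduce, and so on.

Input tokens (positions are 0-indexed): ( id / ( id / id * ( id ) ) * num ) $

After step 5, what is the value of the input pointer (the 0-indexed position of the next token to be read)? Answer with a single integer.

Step 1: shift (. Stack=[(] ptr=1 lookahead=id remaining=[id / ( id / id * ( id ) ) * num ) $]
Step 2: shift id. Stack=[( id] ptr=2 lookahead=/ remaining=[/ ( id / id * ( id ) ) * num ) $]
Step 3: reduce F->id. Stack=[( F] ptr=2 lookahead=/ remaining=[/ ( id / id * ( id ) ) * num ) $]
Step 4: reduce T->F. Stack=[( T] ptr=2 lookahead=/ remaining=[/ ( id / id * ( id ) ) * num ) $]
Step 5: shift /. Stack=[( T /] ptr=3 lookahead=( remaining=[( id / id * ( id ) ) * num ) $]

Answer: 3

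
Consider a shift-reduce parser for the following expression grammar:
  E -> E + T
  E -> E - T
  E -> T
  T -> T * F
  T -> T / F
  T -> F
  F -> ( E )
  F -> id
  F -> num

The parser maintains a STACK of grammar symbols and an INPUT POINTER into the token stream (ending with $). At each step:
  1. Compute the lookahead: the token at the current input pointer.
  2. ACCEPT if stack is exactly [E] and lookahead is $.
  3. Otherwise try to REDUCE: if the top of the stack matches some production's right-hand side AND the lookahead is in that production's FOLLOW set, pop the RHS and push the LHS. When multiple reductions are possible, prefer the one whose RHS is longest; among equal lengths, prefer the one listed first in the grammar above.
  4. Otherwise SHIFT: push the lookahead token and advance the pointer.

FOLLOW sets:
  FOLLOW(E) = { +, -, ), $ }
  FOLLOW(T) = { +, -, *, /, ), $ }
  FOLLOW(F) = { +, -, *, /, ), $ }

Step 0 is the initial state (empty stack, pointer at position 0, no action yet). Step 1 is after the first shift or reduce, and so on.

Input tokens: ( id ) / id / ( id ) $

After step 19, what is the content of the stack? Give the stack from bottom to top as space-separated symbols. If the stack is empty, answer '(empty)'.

Answer: T / ( E )

Derivation:
Step 1: shift (. Stack=[(] ptr=1 lookahead=id remaining=[id ) / id / ( id ) $]
Step 2: shift id. Stack=[( id] ptr=2 lookahead=) remaining=[) / id / ( id ) $]
Step 3: reduce F->id. Stack=[( F] ptr=2 lookahead=) remaining=[) / id / ( id ) $]
Step 4: reduce T->F. Stack=[( T] ptr=2 lookahead=) remaining=[) / id / ( id ) $]
Step 5: reduce E->T. Stack=[( E] ptr=2 lookahead=) remaining=[) / id / ( id ) $]
Step 6: shift ). Stack=[( E )] ptr=3 lookahead=/ remaining=[/ id / ( id ) $]
Step 7: reduce F->( E ). Stack=[F] ptr=3 lookahead=/ remaining=[/ id / ( id ) $]
Step 8: reduce T->F. Stack=[T] ptr=3 lookahead=/ remaining=[/ id / ( id ) $]
Step 9: shift /. Stack=[T /] ptr=4 lookahead=id remaining=[id / ( id ) $]
Step 10: shift id. Stack=[T / id] ptr=5 lookahead=/ remaining=[/ ( id ) $]
Step 11: reduce F->id. Stack=[T / F] ptr=5 lookahead=/ remaining=[/ ( id ) $]
Step 12: reduce T->T / F. Stack=[T] ptr=5 lookahead=/ remaining=[/ ( id ) $]
Step 13: shift /. Stack=[T /] ptr=6 lookahead=( remaining=[( id ) $]
Step 14: shift (. Stack=[T / (] ptr=7 lookahead=id remaining=[id ) $]
Step 15: shift id. Stack=[T / ( id] ptr=8 lookahead=) remaining=[) $]
Step 16: reduce F->id. Stack=[T / ( F] ptr=8 lookahead=) remaining=[) $]
Step 17: reduce T->F. Stack=[T / ( T] ptr=8 lookahead=) remaining=[) $]
Step 18: reduce E->T. Stack=[T / ( E] ptr=8 lookahead=) remaining=[) $]
Step 19: shift ). Stack=[T / ( E )] ptr=9 lookahead=$ remaining=[$]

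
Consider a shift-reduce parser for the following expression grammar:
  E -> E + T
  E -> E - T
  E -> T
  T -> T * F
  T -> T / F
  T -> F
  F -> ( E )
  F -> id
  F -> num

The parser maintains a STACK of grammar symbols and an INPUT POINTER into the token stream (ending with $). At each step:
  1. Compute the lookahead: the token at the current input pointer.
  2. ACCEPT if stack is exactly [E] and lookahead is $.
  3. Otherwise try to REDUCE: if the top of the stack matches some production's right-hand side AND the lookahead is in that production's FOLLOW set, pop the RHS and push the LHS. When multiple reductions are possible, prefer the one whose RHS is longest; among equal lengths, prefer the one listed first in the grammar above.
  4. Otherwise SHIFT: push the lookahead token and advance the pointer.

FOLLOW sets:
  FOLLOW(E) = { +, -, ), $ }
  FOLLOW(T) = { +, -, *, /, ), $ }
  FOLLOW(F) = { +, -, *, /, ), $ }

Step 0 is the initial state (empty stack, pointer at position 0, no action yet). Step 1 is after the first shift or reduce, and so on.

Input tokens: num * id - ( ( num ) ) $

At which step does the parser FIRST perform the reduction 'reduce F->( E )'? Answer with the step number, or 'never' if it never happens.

Step 1: shift num. Stack=[num] ptr=1 lookahead=* remaining=[* id - ( ( num ) ) $]
Step 2: reduce F->num. Stack=[F] ptr=1 lookahead=* remaining=[* id - ( ( num ) ) $]
Step 3: reduce T->F. Stack=[T] ptr=1 lookahead=* remaining=[* id - ( ( num ) ) $]
Step 4: shift *. Stack=[T *] ptr=2 lookahead=id remaining=[id - ( ( num ) ) $]
Step 5: shift id. Stack=[T * id] ptr=3 lookahead=- remaining=[- ( ( num ) ) $]
Step 6: reduce F->id. Stack=[T * F] ptr=3 lookahead=- remaining=[- ( ( num ) ) $]
Step 7: reduce T->T * F. Stack=[T] ptr=3 lookahead=- remaining=[- ( ( num ) ) $]
Step 8: reduce E->T. Stack=[E] ptr=3 lookahead=- remaining=[- ( ( num ) ) $]
Step 9: shift -. Stack=[E -] ptr=4 lookahead=( remaining=[( ( num ) ) $]
Step 10: shift (. Stack=[E - (] ptr=5 lookahead=( remaining=[( num ) ) $]
Step 11: shift (. Stack=[E - ( (] ptr=6 lookahead=num remaining=[num ) ) $]
Step 12: shift num. Stack=[E - ( ( num] ptr=7 lookahead=) remaining=[) ) $]
Step 13: reduce F->num. Stack=[E - ( ( F] ptr=7 lookahead=) remaining=[) ) $]
Step 14: reduce T->F. Stack=[E - ( ( T] ptr=7 lookahead=) remaining=[) ) $]
Step 15: reduce E->T. Stack=[E - ( ( E] ptr=7 lookahead=) remaining=[) ) $]
Step 16: shift ). Stack=[E - ( ( E )] ptr=8 lookahead=) remaining=[) $]
Step 17: reduce F->( E ). Stack=[E - ( F] ptr=8 lookahead=) remaining=[) $]

Answer: 17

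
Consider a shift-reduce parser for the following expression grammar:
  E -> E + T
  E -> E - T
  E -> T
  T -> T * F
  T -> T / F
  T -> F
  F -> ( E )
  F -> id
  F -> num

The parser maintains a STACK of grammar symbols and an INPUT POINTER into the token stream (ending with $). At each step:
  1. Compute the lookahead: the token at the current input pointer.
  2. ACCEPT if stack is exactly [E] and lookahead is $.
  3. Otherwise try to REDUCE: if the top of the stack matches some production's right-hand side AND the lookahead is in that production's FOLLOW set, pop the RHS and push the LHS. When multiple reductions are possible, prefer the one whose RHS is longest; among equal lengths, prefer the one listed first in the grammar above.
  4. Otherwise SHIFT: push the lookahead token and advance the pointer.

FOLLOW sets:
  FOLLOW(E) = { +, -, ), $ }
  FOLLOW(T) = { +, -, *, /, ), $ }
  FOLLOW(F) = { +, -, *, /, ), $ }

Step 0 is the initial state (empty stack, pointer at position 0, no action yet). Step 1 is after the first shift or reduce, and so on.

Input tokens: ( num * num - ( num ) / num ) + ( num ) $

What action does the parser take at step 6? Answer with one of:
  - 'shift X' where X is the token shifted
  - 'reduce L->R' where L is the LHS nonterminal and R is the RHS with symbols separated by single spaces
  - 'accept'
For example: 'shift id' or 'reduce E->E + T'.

Answer: shift num

Derivation:
Step 1: shift (. Stack=[(] ptr=1 lookahead=num remaining=[num * num - ( num ) / num ) + ( num ) $]
Step 2: shift num. Stack=[( num] ptr=2 lookahead=* remaining=[* num - ( num ) / num ) + ( num ) $]
Step 3: reduce F->num. Stack=[( F] ptr=2 lookahead=* remaining=[* num - ( num ) / num ) + ( num ) $]
Step 4: reduce T->F. Stack=[( T] ptr=2 lookahead=* remaining=[* num - ( num ) / num ) + ( num ) $]
Step 5: shift *. Stack=[( T *] ptr=3 lookahead=num remaining=[num - ( num ) / num ) + ( num ) $]
Step 6: shift num. Stack=[( T * num] ptr=4 lookahead=- remaining=[- ( num ) / num ) + ( num ) $]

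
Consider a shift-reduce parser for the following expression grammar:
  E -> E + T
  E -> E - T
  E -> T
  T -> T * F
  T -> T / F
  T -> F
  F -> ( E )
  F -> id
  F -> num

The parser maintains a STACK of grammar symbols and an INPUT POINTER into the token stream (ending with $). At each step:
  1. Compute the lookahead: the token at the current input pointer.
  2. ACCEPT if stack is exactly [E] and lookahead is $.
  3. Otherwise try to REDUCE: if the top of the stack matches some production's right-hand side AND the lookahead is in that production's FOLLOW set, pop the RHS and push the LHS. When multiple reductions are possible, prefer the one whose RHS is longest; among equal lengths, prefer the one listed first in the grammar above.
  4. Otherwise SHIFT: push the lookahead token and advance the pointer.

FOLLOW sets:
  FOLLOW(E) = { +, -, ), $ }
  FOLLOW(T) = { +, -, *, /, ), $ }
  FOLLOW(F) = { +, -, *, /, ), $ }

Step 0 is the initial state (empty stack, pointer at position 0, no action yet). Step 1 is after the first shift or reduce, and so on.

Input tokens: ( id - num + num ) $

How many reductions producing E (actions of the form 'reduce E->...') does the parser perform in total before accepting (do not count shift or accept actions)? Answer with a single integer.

Step 1: shift (. Stack=[(] ptr=1 lookahead=id remaining=[id - num + num ) $]
Step 2: shift id. Stack=[( id] ptr=2 lookahead=- remaining=[- num + num ) $]
Step 3: reduce F->id. Stack=[( F] ptr=2 lookahead=- remaining=[- num + num ) $]
Step 4: reduce T->F. Stack=[( T] ptr=2 lookahead=- remaining=[- num + num ) $]
Step 5: reduce E->T. Stack=[( E] ptr=2 lookahead=- remaining=[- num + num ) $]
Step 6: shift -. Stack=[( E -] ptr=3 lookahead=num remaining=[num + num ) $]
Step 7: shift num. Stack=[( E - num] ptr=4 lookahead=+ remaining=[+ num ) $]
Step 8: reduce F->num. Stack=[( E - F] ptr=4 lookahead=+ remaining=[+ num ) $]
Step 9: reduce T->F. Stack=[( E - T] ptr=4 lookahead=+ remaining=[+ num ) $]
Step 10: reduce E->E - T. Stack=[( E] ptr=4 lookahead=+ remaining=[+ num ) $]
Step 11: shift +. Stack=[( E +] ptr=5 lookahead=num remaining=[num ) $]
Step 12: shift num. Stack=[( E + num] ptr=6 lookahead=) remaining=[) $]
Step 13: reduce F->num. Stack=[( E + F] ptr=6 lookahead=) remaining=[) $]
Step 14: reduce T->F. Stack=[( E + T] ptr=6 lookahead=) remaining=[) $]
Step 15: reduce E->E + T. Stack=[( E] ptr=6 lookahead=) remaining=[) $]
Step 16: shift ). Stack=[( E )] ptr=7 lookahead=$ remaining=[$]
Step 17: reduce F->( E ). Stack=[F] ptr=7 lookahead=$ remaining=[$]
Step 18: reduce T->F. Stack=[T] ptr=7 lookahead=$ remaining=[$]
Step 19: reduce E->T. Stack=[E] ptr=7 lookahead=$ remaining=[$]
Step 20: accept. Stack=[E] ptr=7 lookahead=$ remaining=[$]

Answer: 4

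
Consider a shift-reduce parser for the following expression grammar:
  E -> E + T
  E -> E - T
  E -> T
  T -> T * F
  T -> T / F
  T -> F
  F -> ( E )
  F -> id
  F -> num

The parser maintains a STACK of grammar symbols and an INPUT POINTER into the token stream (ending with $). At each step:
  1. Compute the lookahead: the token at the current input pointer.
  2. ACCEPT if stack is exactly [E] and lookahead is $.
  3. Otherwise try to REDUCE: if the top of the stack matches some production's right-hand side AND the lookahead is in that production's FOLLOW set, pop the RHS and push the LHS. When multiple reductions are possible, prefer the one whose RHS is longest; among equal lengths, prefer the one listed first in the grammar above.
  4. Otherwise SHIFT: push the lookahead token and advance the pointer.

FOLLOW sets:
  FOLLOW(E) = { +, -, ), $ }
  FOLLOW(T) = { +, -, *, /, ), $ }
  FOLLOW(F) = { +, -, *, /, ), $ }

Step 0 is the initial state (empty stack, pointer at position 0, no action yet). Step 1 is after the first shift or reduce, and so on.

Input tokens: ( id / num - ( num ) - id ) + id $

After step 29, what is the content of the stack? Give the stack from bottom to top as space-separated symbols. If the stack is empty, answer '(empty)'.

Step 1: shift (. Stack=[(] ptr=1 lookahead=id remaining=[id / num - ( num ) - id ) + id $]
Step 2: shift id. Stack=[( id] ptr=2 lookahead=/ remaining=[/ num - ( num ) - id ) + id $]
Step 3: reduce F->id. Stack=[( F] ptr=2 lookahead=/ remaining=[/ num - ( num ) - id ) + id $]
Step 4: reduce T->F. Stack=[( T] ptr=2 lookahead=/ remaining=[/ num - ( num ) - id ) + id $]
Step 5: shift /. Stack=[( T /] ptr=3 lookahead=num remaining=[num - ( num ) - id ) + id $]
Step 6: shift num. Stack=[( T / num] ptr=4 lookahead=- remaining=[- ( num ) - id ) + id $]
Step 7: reduce F->num. Stack=[( T / F] ptr=4 lookahead=- remaining=[- ( num ) - id ) + id $]
Step 8: reduce T->T / F. Stack=[( T] ptr=4 lookahead=- remaining=[- ( num ) - id ) + id $]
Step 9: reduce E->T. Stack=[( E] ptr=4 lookahead=- remaining=[- ( num ) - id ) + id $]
Step 10: shift -. Stack=[( E -] ptr=5 lookahead=( remaining=[( num ) - id ) + id $]
Step 11: shift (. Stack=[( E - (] ptr=6 lookahead=num remaining=[num ) - id ) + id $]
Step 12: shift num. Stack=[( E - ( num] ptr=7 lookahead=) remaining=[) - id ) + id $]
Step 13: reduce F->num. Stack=[( E - ( F] ptr=7 lookahead=) remaining=[) - id ) + id $]
Step 14: reduce T->F. Stack=[( E - ( T] ptr=7 lookahead=) remaining=[) - id ) + id $]
Step 15: reduce E->T. Stack=[( E - ( E] ptr=7 lookahead=) remaining=[) - id ) + id $]
Step 16: shift ). Stack=[( E - ( E )] ptr=8 lookahead=- remaining=[- id ) + id $]
Step 17: reduce F->( E ). Stack=[( E - F] ptr=8 lookahead=- remaining=[- id ) + id $]
Step 18: reduce T->F. Stack=[( E - T] ptr=8 lookahead=- remaining=[- id ) + id $]
Step 19: reduce E->E - T. Stack=[( E] ptr=8 lookahead=- remaining=[- id ) + id $]
Step 20: shift -. Stack=[( E -] ptr=9 lookahead=id remaining=[id ) + id $]
Step 21: shift id. Stack=[( E - id] ptr=10 lookahead=) remaining=[) + id $]
Step 22: reduce F->id. Stack=[( E - F] ptr=10 lookahead=) remaining=[) + id $]
Step 23: reduce T->F. Stack=[( E - T] ptr=10 lookahead=) remaining=[) + id $]
Step 24: reduce E->E - T. Stack=[( E] ptr=10 lookahead=) remaining=[) + id $]
Step 25: shift ). Stack=[( E )] ptr=11 lookahead=+ remaining=[+ id $]
Step 26: reduce F->( E ). Stack=[F] ptr=11 lookahead=+ remaining=[+ id $]
Step 27: reduce T->F. Stack=[T] ptr=11 lookahead=+ remaining=[+ id $]
Step 28: reduce E->T. Stack=[E] ptr=11 lookahead=+ remaining=[+ id $]
Step 29: shift +. Stack=[E +] ptr=12 lookahead=id remaining=[id $]

Answer: E +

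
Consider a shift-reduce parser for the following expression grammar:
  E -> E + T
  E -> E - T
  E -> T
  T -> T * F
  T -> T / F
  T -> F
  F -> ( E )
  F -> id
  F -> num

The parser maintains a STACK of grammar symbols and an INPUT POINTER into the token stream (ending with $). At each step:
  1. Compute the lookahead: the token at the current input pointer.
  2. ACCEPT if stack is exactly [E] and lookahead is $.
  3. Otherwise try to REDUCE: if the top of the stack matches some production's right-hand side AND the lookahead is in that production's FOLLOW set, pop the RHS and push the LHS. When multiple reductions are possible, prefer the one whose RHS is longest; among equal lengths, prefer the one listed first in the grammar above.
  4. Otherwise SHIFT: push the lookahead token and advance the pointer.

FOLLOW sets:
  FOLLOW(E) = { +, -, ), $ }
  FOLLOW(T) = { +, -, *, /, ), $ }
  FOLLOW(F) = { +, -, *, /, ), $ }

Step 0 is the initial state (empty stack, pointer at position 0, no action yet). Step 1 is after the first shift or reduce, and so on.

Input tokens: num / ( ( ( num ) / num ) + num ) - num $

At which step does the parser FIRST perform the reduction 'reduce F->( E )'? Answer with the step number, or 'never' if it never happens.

Answer: 13

Derivation:
Step 1: shift num. Stack=[num] ptr=1 lookahead=/ remaining=[/ ( ( ( num ) / num ) + num ) - num $]
Step 2: reduce F->num. Stack=[F] ptr=1 lookahead=/ remaining=[/ ( ( ( num ) / num ) + num ) - num $]
Step 3: reduce T->F. Stack=[T] ptr=1 lookahead=/ remaining=[/ ( ( ( num ) / num ) + num ) - num $]
Step 4: shift /. Stack=[T /] ptr=2 lookahead=( remaining=[( ( ( num ) / num ) + num ) - num $]
Step 5: shift (. Stack=[T / (] ptr=3 lookahead=( remaining=[( ( num ) / num ) + num ) - num $]
Step 6: shift (. Stack=[T / ( (] ptr=4 lookahead=( remaining=[( num ) / num ) + num ) - num $]
Step 7: shift (. Stack=[T / ( ( (] ptr=5 lookahead=num remaining=[num ) / num ) + num ) - num $]
Step 8: shift num. Stack=[T / ( ( ( num] ptr=6 lookahead=) remaining=[) / num ) + num ) - num $]
Step 9: reduce F->num. Stack=[T / ( ( ( F] ptr=6 lookahead=) remaining=[) / num ) + num ) - num $]
Step 10: reduce T->F. Stack=[T / ( ( ( T] ptr=6 lookahead=) remaining=[) / num ) + num ) - num $]
Step 11: reduce E->T. Stack=[T / ( ( ( E] ptr=6 lookahead=) remaining=[) / num ) + num ) - num $]
Step 12: shift ). Stack=[T / ( ( ( E )] ptr=7 lookahead=/ remaining=[/ num ) + num ) - num $]
Step 13: reduce F->( E ). Stack=[T / ( ( F] ptr=7 lookahead=/ remaining=[/ num ) + num ) - num $]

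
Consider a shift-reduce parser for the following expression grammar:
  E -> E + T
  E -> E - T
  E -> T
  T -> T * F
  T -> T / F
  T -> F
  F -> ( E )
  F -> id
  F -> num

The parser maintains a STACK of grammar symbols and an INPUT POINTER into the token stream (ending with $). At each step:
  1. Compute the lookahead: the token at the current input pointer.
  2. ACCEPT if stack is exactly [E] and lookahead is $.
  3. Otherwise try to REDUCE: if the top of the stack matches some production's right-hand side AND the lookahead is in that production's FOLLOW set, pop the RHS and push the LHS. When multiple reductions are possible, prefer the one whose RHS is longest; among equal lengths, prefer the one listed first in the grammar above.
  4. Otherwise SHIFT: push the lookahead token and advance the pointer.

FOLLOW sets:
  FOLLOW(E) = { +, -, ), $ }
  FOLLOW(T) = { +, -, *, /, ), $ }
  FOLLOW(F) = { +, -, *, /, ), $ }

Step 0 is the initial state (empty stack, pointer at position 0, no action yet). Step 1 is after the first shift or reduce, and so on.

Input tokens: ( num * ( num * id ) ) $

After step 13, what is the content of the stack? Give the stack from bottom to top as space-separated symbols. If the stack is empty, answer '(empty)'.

Step 1: shift (. Stack=[(] ptr=1 lookahead=num remaining=[num * ( num * id ) ) $]
Step 2: shift num. Stack=[( num] ptr=2 lookahead=* remaining=[* ( num * id ) ) $]
Step 3: reduce F->num. Stack=[( F] ptr=2 lookahead=* remaining=[* ( num * id ) ) $]
Step 4: reduce T->F. Stack=[( T] ptr=2 lookahead=* remaining=[* ( num * id ) ) $]
Step 5: shift *. Stack=[( T *] ptr=3 lookahead=( remaining=[( num * id ) ) $]
Step 6: shift (. Stack=[( T * (] ptr=4 lookahead=num remaining=[num * id ) ) $]
Step 7: shift num. Stack=[( T * ( num] ptr=5 lookahead=* remaining=[* id ) ) $]
Step 8: reduce F->num. Stack=[( T * ( F] ptr=5 lookahead=* remaining=[* id ) ) $]
Step 9: reduce T->F. Stack=[( T * ( T] ptr=5 lookahead=* remaining=[* id ) ) $]
Step 10: shift *. Stack=[( T * ( T *] ptr=6 lookahead=id remaining=[id ) ) $]
Step 11: shift id. Stack=[( T * ( T * id] ptr=7 lookahead=) remaining=[) ) $]
Step 12: reduce F->id. Stack=[( T * ( T * F] ptr=7 lookahead=) remaining=[) ) $]
Step 13: reduce T->T * F. Stack=[( T * ( T] ptr=7 lookahead=) remaining=[) ) $]

Answer: ( T * ( T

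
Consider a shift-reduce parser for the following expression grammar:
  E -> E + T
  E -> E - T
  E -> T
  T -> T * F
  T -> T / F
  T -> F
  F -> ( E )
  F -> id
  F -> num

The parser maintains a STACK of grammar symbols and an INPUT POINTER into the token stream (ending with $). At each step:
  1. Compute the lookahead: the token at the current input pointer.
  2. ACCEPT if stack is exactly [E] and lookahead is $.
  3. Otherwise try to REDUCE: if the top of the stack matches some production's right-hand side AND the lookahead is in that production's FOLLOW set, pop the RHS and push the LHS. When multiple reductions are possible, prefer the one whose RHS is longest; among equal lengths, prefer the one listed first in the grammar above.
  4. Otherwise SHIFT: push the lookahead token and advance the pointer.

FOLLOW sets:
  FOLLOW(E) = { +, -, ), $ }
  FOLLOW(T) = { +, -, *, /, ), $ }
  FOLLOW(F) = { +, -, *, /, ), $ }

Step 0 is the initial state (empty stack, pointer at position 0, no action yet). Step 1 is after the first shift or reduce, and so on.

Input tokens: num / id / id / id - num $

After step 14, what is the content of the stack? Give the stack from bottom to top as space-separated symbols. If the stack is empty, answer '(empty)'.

Step 1: shift num. Stack=[num] ptr=1 lookahead=/ remaining=[/ id / id / id - num $]
Step 2: reduce F->num. Stack=[F] ptr=1 lookahead=/ remaining=[/ id / id / id - num $]
Step 3: reduce T->F. Stack=[T] ptr=1 lookahead=/ remaining=[/ id / id / id - num $]
Step 4: shift /. Stack=[T /] ptr=2 lookahead=id remaining=[id / id / id - num $]
Step 5: shift id. Stack=[T / id] ptr=3 lookahead=/ remaining=[/ id / id - num $]
Step 6: reduce F->id. Stack=[T / F] ptr=3 lookahead=/ remaining=[/ id / id - num $]
Step 7: reduce T->T / F. Stack=[T] ptr=3 lookahead=/ remaining=[/ id / id - num $]
Step 8: shift /. Stack=[T /] ptr=4 lookahead=id remaining=[id / id - num $]
Step 9: shift id. Stack=[T / id] ptr=5 lookahead=/ remaining=[/ id - num $]
Step 10: reduce F->id. Stack=[T / F] ptr=5 lookahead=/ remaining=[/ id - num $]
Step 11: reduce T->T / F. Stack=[T] ptr=5 lookahead=/ remaining=[/ id - num $]
Step 12: shift /. Stack=[T /] ptr=6 lookahead=id remaining=[id - num $]
Step 13: shift id. Stack=[T / id] ptr=7 lookahead=- remaining=[- num $]
Step 14: reduce F->id. Stack=[T / F] ptr=7 lookahead=- remaining=[- num $]

Answer: T / F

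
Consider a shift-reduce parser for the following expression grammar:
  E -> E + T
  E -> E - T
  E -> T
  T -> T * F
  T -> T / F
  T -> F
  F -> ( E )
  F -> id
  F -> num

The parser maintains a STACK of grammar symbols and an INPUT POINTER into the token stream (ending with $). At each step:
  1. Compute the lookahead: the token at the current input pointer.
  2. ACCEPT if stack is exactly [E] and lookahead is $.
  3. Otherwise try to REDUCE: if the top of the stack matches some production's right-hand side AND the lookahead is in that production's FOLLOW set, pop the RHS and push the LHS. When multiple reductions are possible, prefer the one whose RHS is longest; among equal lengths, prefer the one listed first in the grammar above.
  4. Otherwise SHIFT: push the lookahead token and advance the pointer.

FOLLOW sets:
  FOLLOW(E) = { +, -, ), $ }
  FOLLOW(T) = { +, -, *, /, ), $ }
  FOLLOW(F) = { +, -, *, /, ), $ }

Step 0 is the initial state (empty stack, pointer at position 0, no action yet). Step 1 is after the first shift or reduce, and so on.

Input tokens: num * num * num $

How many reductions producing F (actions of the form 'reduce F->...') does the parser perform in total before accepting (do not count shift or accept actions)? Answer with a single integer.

Answer: 3

Derivation:
Step 1: shift num. Stack=[num] ptr=1 lookahead=* remaining=[* num * num $]
Step 2: reduce F->num. Stack=[F] ptr=1 lookahead=* remaining=[* num * num $]
Step 3: reduce T->F. Stack=[T] ptr=1 lookahead=* remaining=[* num * num $]
Step 4: shift *. Stack=[T *] ptr=2 lookahead=num remaining=[num * num $]
Step 5: shift num. Stack=[T * num] ptr=3 lookahead=* remaining=[* num $]
Step 6: reduce F->num. Stack=[T * F] ptr=3 lookahead=* remaining=[* num $]
Step 7: reduce T->T * F. Stack=[T] ptr=3 lookahead=* remaining=[* num $]
Step 8: shift *. Stack=[T *] ptr=4 lookahead=num remaining=[num $]
Step 9: shift num. Stack=[T * num] ptr=5 lookahead=$ remaining=[$]
Step 10: reduce F->num. Stack=[T * F] ptr=5 lookahead=$ remaining=[$]
Step 11: reduce T->T * F. Stack=[T] ptr=5 lookahead=$ remaining=[$]
Step 12: reduce E->T. Stack=[E] ptr=5 lookahead=$ remaining=[$]
Step 13: accept. Stack=[E] ptr=5 lookahead=$ remaining=[$]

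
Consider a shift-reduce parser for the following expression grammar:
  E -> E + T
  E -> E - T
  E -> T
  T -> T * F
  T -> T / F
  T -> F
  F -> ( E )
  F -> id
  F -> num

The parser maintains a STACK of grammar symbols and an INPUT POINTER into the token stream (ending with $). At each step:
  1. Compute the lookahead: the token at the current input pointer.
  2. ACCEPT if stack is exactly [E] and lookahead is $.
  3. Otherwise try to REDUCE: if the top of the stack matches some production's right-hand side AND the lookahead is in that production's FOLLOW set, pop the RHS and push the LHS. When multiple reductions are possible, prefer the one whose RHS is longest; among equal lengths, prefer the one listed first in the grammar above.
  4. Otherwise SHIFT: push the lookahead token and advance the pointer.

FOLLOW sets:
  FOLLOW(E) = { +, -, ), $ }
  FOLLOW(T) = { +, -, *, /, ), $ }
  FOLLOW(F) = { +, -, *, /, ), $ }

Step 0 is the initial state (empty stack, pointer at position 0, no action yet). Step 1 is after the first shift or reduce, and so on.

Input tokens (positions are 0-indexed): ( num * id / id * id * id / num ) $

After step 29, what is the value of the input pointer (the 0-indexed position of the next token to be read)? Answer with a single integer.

Step 1: shift (. Stack=[(] ptr=1 lookahead=num remaining=[num * id / id * id * id / num ) $]
Step 2: shift num. Stack=[( num] ptr=2 lookahead=* remaining=[* id / id * id * id / num ) $]
Step 3: reduce F->num. Stack=[( F] ptr=2 lookahead=* remaining=[* id / id * id * id / num ) $]
Step 4: reduce T->F. Stack=[( T] ptr=2 lookahead=* remaining=[* id / id * id * id / num ) $]
Step 5: shift *. Stack=[( T *] ptr=3 lookahead=id remaining=[id / id * id * id / num ) $]
Step 6: shift id. Stack=[( T * id] ptr=4 lookahead=/ remaining=[/ id * id * id / num ) $]
Step 7: reduce F->id. Stack=[( T * F] ptr=4 lookahead=/ remaining=[/ id * id * id / num ) $]
Step 8: reduce T->T * F. Stack=[( T] ptr=4 lookahead=/ remaining=[/ id * id * id / num ) $]
Step 9: shift /. Stack=[( T /] ptr=5 lookahead=id remaining=[id * id * id / num ) $]
Step 10: shift id. Stack=[( T / id] ptr=6 lookahead=* remaining=[* id * id / num ) $]
Step 11: reduce F->id. Stack=[( T / F] ptr=6 lookahead=* remaining=[* id * id / num ) $]
Step 12: reduce T->T / F. Stack=[( T] ptr=6 lookahead=* remaining=[* id * id / num ) $]
Step 13: shift *. Stack=[( T *] ptr=7 lookahead=id remaining=[id * id / num ) $]
Step 14: shift id. Stack=[( T * id] ptr=8 lookahead=* remaining=[* id / num ) $]
Step 15: reduce F->id. Stack=[( T * F] ptr=8 lookahead=* remaining=[* id / num ) $]
Step 16: reduce T->T * F. Stack=[( T] ptr=8 lookahead=* remaining=[* id / num ) $]
Step 17: shift *. Stack=[( T *] ptr=9 lookahead=id remaining=[id / num ) $]
Step 18: shift id. Stack=[( T * id] ptr=10 lookahead=/ remaining=[/ num ) $]
Step 19: reduce F->id. Stack=[( T * F] ptr=10 lookahead=/ remaining=[/ num ) $]
Step 20: reduce T->T * F. Stack=[( T] ptr=10 lookahead=/ remaining=[/ num ) $]
Step 21: shift /. Stack=[( T /] ptr=11 lookahead=num remaining=[num ) $]
Step 22: shift num. Stack=[( T / num] ptr=12 lookahead=) remaining=[) $]
Step 23: reduce F->num. Stack=[( T / F] ptr=12 lookahead=) remaining=[) $]
Step 24: reduce T->T / F. Stack=[( T] ptr=12 lookahead=) remaining=[) $]
Step 25: reduce E->T. Stack=[( E] ptr=12 lookahead=) remaining=[) $]
Step 26: shift ). Stack=[( E )] ptr=13 lookahead=$ remaining=[$]
Step 27: reduce F->( E ). Stack=[F] ptr=13 lookahead=$ remaining=[$]
Step 28: reduce T->F. Stack=[T] ptr=13 lookahead=$ remaining=[$]
Step 29: reduce E->T. Stack=[E] ptr=13 lookahead=$ remaining=[$]

Answer: 13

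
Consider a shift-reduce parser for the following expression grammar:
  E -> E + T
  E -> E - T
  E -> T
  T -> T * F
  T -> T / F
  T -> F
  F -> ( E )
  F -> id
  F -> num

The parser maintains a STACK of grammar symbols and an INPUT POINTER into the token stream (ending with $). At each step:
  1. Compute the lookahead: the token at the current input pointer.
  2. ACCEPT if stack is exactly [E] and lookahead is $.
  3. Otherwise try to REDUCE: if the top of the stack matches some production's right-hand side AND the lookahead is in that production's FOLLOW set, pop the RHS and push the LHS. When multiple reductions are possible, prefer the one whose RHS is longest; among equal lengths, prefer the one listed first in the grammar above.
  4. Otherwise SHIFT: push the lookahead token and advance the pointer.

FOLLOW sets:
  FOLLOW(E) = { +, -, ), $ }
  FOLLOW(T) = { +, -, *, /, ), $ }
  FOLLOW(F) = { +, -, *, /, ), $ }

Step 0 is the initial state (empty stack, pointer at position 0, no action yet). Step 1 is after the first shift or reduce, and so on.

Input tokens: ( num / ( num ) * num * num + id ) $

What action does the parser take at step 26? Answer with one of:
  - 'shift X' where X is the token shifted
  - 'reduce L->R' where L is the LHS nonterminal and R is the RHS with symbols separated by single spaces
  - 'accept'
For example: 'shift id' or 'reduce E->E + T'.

Answer: reduce T->F

Derivation:
Step 1: shift (. Stack=[(] ptr=1 lookahead=num remaining=[num / ( num ) * num * num + id ) $]
Step 2: shift num. Stack=[( num] ptr=2 lookahead=/ remaining=[/ ( num ) * num * num + id ) $]
Step 3: reduce F->num. Stack=[( F] ptr=2 lookahead=/ remaining=[/ ( num ) * num * num + id ) $]
Step 4: reduce T->F. Stack=[( T] ptr=2 lookahead=/ remaining=[/ ( num ) * num * num + id ) $]
Step 5: shift /. Stack=[( T /] ptr=3 lookahead=( remaining=[( num ) * num * num + id ) $]
Step 6: shift (. Stack=[( T / (] ptr=4 lookahead=num remaining=[num ) * num * num + id ) $]
Step 7: shift num. Stack=[( T / ( num] ptr=5 lookahead=) remaining=[) * num * num + id ) $]
Step 8: reduce F->num. Stack=[( T / ( F] ptr=5 lookahead=) remaining=[) * num * num + id ) $]
Step 9: reduce T->F. Stack=[( T / ( T] ptr=5 lookahead=) remaining=[) * num * num + id ) $]
Step 10: reduce E->T. Stack=[( T / ( E] ptr=5 lookahead=) remaining=[) * num * num + id ) $]
Step 11: shift ). Stack=[( T / ( E )] ptr=6 lookahead=* remaining=[* num * num + id ) $]
Step 12: reduce F->( E ). Stack=[( T / F] ptr=6 lookahead=* remaining=[* num * num + id ) $]
Step 13: reduce T->T / F. Stack=[( T] ptr=6 lookahead=* remaining=[* num * num + id ) $]
Step 14: shift *. Stack=[( T *] ptr=7 lookahead=num remaining=[num * num + id ) $]
Step 15: shift num. Stack=[( T * num] ptr=8 lookahead=* remaining=[* num + id ) $]
Step 16: reduce F->num. Stack=[( T * F] ptr=8 lookahead=* remaining=[* num + id ) $]
Step 17: reduce T->T * F. Stack=[( T] ptr=8 lookahead=* remaining=[* num + id ) $]
Step 18: shift *. Stack=[( T *] ptr=9 lookahead=num remaining=[num + id ) $]
Step 19: shift num. Stack=[( T * num] ptr=10 lookahead=+ remaining=[+ id ) $]
Step 20: reduce F->num. Stack=[( T * F] ptr=10 lookahead=+ remaining=[+ id ) $]
Step 21: reduce T->T * F. Stack=[( T] ptr=10 lookahead=+ remaining=[+ id ) $]
Step 22: reduce E->T. Stack=[( E] ptr=10 lookahead=+ remaining=[+ id ) $]
Step 23: shift +. Stack=[( E +] ptr=11 lookahead=id remaining=[id ) $]
Step 24: shift id. Stack=[( E + id] ptr=12 lookahead=) remaining=[) $]
Step 25: reduce F->id. Stack=[( E + F] ptr=12 lookahead=) remaining=[) $]
Step 26: reduce T->F. Stack=[( E + T] ptr=12 lookahead=) remaining=[) $]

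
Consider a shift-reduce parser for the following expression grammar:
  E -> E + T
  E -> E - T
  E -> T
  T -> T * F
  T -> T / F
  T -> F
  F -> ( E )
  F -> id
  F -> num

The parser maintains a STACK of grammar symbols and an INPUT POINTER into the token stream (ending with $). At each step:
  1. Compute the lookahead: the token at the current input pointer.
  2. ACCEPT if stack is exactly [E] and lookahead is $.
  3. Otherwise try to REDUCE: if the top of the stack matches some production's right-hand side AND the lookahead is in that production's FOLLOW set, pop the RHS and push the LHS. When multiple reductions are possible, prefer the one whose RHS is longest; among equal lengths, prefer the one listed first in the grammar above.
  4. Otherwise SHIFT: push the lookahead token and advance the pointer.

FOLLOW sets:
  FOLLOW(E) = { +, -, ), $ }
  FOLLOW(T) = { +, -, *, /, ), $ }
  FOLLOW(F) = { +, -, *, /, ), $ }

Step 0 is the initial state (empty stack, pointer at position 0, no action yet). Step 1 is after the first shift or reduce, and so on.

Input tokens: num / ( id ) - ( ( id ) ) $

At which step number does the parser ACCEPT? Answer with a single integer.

Step 1: shift num. Stack=[num] ptr=1 lookahead=/ remaining=[/ ( id ) - ( ( id ) ) $]
Step 2: reduce F->num. Stack=[F] ptr=1 lookahead=/ remaining=[/ ( id ) - ( ( id ) ) $]
Step 3: reduce T->F. Stack=[T] ptr=1 lookahead=/ remaining=[/ ( id ) - ( ( id ) ) $]
Step 4: shift /. Stack=[T /] ptr=2 lookahead=( remaining=[( id ) - ( ( id ) ) $]
Step 5: shift (. Stack=[T / (] ptr=3 lookahead=id remaining=[id ) - ( ( id ) ) $]
Step 6: shift id. Stack=[T / ( id] ptr=4 lookahead=) remaining=[) - ( ( id ) ) $]
Step 7: reduce F->id. Stack=[T / ( F] ptr=4 lookahead=) remaining=[) - ( ( id ) ) $]
Step 8: reduce T->F. Stack=[T / ( T] ptr=4 lookahead=) remaining=[) - ( ( id ) ) $]
Step 9: reduce E->T. Stack=[T / ( E] ptr=4 lookahead=) remaining=[) - ( ( id ) ) $]
Step 10: shift ). Stack=[T / ( E )] ptr=5 lookahead=- remaining=[- ( ( id ) ) $]
Step 11: reduce F->( E ). Stack=[T / F] ptr=5 lookahead=- remaining=[- ( ( id ) ) $]
Step 12: reduce T->T / F. Stack=[T] ptr=5 lookahead=- remaining=[- ( ( id ) ) $]
Step 13: reduce E->T. Stack=[E] ptr=5 lookahead=- remaining=[- ( ( id ) ) $]
Step 14: shift -. Stack=[E -] ptr=6 lookahead=( remaining=[( ( id ) ) $]
Step 15: shift (. Stack=[E - (] ptr=7 lookahead=( remaining=[( id ) ) $]
Step 16: shift (. Stack=[E - ( (] ptr=8 lookahead=id remaining=[id ) ) $]
Step 17: shift id. Stack=[E - ( ( id] ptr=9 lookahead=) remaining=[) ) $]
Step 18: reduce F->id. Stack=[E - ( ( F] ptr=9 lookahead=) remaining=[) ) $]
Step 19: reduce T->F. Stack=[E - ( ( T] ptr=9 lookahead=) remaining=[) ) $]
Step 20: reduce E->T. Stack=[E - ( ( E] ptr=9 lookahead=) remaining=[) ) $]
Step 21: shift ). Stack=[E - ( ( E )] ptr=10 lookahead=) remaining=[) $]
Step 22: reduce F->( E ). Stack=[E - ( F] ptr=10 lookahead=) remaining=[) $]
Step 23: reduce T->F. Stack=[E - ( T] ptr=10 lookahead=) remaining=[) $]
Step 24: reduce E->T. Stack=[E - ( E] ptr=10 lookahead=) remaining=[) $]
Step 25: shift ). Stack=[E - ( E )] ptr=11 lookahead=$ remaining=[$]
Step 26: reduce F->( E ). Stack=[E - F] ptr=11 lookahead=$ remaining=[$]
Step 27: reduce T->F. Stack=[E - T] ptr=11 lookahead=$ remaining=[$]
Step 28: reduce E->E - T. Stack=[E] ptr=11 lookahead=$ remaining=[$]
Step 29: accept. Stack=[E] ptr=11 lookahead=$ remaining=[$]

Answer: 29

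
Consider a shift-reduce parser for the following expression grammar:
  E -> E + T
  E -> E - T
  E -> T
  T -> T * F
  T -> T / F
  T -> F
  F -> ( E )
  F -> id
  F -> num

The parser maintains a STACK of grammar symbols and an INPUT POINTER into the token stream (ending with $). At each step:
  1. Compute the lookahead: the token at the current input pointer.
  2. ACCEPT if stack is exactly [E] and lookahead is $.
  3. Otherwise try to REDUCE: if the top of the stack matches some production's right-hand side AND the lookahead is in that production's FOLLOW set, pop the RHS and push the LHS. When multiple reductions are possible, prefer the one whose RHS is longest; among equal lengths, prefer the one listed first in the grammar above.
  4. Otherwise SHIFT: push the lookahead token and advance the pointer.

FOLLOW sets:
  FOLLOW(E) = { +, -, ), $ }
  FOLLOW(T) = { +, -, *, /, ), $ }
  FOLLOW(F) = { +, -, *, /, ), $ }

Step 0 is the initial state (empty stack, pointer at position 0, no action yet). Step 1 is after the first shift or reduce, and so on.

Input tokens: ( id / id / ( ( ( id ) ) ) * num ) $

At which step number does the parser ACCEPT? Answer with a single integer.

Step 1: shift (. Stack=[(] ptr=1 lookahead=id remaining=[id / id / ( ( ( id ) ) ) * num ) $]
Step 2: shift id. Stack=[( id] ptr=2 lookahead=/ remaining=[/ id / ( ( ( id ) ) ) * num ) $]
Step 3: reduce F->id. Stack=[( F] ptr=2 lookahead=/ remaining=[/ id / ( ( ( id ) ) ) * num ) $]
Step 4: reduce T->F. Stack=[( T] ptr=2 lookahead=/ remaining=[/ id / ( ( ( id ) ) ) * num ) $]
Step 5: shift /. Stack=[( T /] ptr=3 lookahead=id remaining=[id / ( ( ( id ) ) ) * num ) $]
Step 6: shift id. Stack=[( T / id] ptr=4 lookahead=/ remaining=[/ ( ( ( id ) ) ) * num ) $]
Step 7: reduce F->id. Stack=[( T / F] ptr=4 lookahead=/ remaining=[/ ( ( ( id ) ) ) * num ) $]
Step 8: reduce T->T / F. Stack=[( T] ptr=4 lookahead=/ remaining=[/ ( ( ( id ) ) ) * num ) $]
Step 9: shift /. Stack=[( T /] ptr=5 lookahead=( remaining=[( ( ( id ) ) ) * num ) $]
Step 10: shift (. Stack=[( T / (] ptr=6 lookahead=( remaining=[( ( id ) ) ) * num ) $]
Step 11: shift (. Stack=[( T / ( (] ptr=7 lookahead=( remaining=[( id ) ) ) * num ) $]
Step 12: shift (. Stack=[( T / ( ( (] ptr=8 lookahead=id remaining=[id ) ) ) * num ) $]
Step 13: shift id. Stack=[( T / ( ( ( id] ptr=9 lookahead=) remaining=[) ) ) * num ) $]
Step 14: reduce F->id. Stack=[( T / ( ( ( F] ptr=9 lookahead=) remaining=[) ) ) * num ) $]
Step 15: reduce T->F. Stack=[( T / ( ( ( T] ptr=9 lookahead=) remaining=[) ) ) * num ) $]
Step 16: reduce E->T. Stack=[( T / ( ( ( E] ptr=9 lookahead=) remaining=[) ) ) * num ) $]
Step 17: shift ). Stack=[( T / ( ( ( E )] ptr=10 lookahead=) remaining=[) ) * num ) $]
Step 18: reduce F->( E ). Stack=[( T / ( ( F] ptr=10 lookahead=) remaining=[) ) * num ) $]
Step 19: reduce T->F. Stack=[( T / ( ( T] ptr=10 lookahead=) remaining=[) ) * num ) $]
Step 20: reduce E->T. Stack=[( T / ( ( E] ptr=10 lookahead=) remaining=[) ) * num ) $]
Step 21: shift ). Stack=[( T / ( ( E )] ptr=11 lookahead=) remaining=[) * num ) $]
Step 22: reduce F->( E ). Stack=[( T / ( F] ptr=11 lookahead=) remaining=[) * num ) $]
Step 23: reduce T->F. Stack=[( T / ( T] ptr=11 lookahead=) remaining=[) * num ) $]
Step 24: reduce E->T. Stack=[( T / ( E] ptr=11 lookahead=) remaining=[) * num ) $]
Step 25: shift ). Stack=[( T / ( E )] ptr=12 lookahead=* remaining=[* num ) $]
Step 26: reduce F->( E ). Stack=[( T / F] ptr=12 lookahead=* remaining=[* num ) $]
Step 27: reduce T->T / F. Stack=[( T] ptr=12 lookahead=* remaining=[* num ) $]
Step 28: shift *. Stack=[( T *] ptr=13 lookahead=num remaining=[num ) $]
Step 29: shift num. Stack=[( T * num] ptr=14 lookahead=) remaining=[) $]
Step 30: reduce F->num. Stack=[( T * F] ptr=14 lookahead=) remaining=[) $]
Step 31: reduce T->T * F. Stack=[( T] ptr=14 lookahead=) remaining=[) $]
Step 32: reduce E->T. Stack=[( E] ptr=14 lookahead=) remaining=[) $]
Step 33: shift ). Stack=[( E )] ptr=15 lookahead=$ remaining=[$]
Step 34: reduce F->( E ). Stack=[F] ptr=15 lookahead=$ remaining=[$]
Step 35: reduce T->F. Stack=[T] ptr=15 lookahead=$ remaining=[$]
Step 36: reduce E->T. Stack=[E] ptr=15 lookahead=$ remaining=[$]
Step 37: accept. Stack=[E] ptr=15 lookahead=$ remaining=[$]

Answer: 37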